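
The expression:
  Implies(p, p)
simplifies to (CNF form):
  True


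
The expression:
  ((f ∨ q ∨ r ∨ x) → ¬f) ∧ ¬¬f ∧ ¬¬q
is never true.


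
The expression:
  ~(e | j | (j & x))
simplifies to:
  ~e & ~j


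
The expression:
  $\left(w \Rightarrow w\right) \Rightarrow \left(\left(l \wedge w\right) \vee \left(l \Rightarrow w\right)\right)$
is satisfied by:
  {w: True, l: False}
  {l: False, w: False}
  {l: True, w: True}


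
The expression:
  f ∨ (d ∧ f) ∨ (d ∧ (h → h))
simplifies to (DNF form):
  d ∨ f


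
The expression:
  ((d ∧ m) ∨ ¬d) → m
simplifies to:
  d ∨ m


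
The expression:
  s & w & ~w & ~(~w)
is never true.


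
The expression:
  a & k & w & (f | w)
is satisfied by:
  {a: True, w: True, k: True}


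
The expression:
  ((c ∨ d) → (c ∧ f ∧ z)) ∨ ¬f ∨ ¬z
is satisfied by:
  {c: True, z: False, d: False, f: False}
  {c: False, z: False, d: False, f: False}
  {f: True, c: True, z: False, d: False}
  {f: True, c: False, z: False, d: False}
  {d: True, c: True, z: False, f: False}
  {d: True, c: False, z: False, f: False}
  {f: True, d: True, c: True, z: False}
  {f: True, d: True, c: False, z: False}
  {z: True, c: True, f: False, d: False}
  {z: True, c: False, f: False, d: False}
  {f: True, z: True, c: True, d: False}
  {f: True, z: True, c: False, d: False}
  {d: True, z: True, c: True, f: False}
  {d: True, z: True, c: False, f: False}
  {d: True, z: True, f: True, c: True}


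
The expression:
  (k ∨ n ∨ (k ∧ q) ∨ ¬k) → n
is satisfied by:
  {n: True}


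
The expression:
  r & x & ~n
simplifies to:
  r & x & ~n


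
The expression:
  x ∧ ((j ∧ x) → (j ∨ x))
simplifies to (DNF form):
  x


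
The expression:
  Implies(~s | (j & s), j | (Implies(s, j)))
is always true.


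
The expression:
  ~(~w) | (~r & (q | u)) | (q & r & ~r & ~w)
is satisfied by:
  {w: True, u: True, q: True, r: False}
  {w: True, u: True, q: False, r: False}
  {w: True, q: True, u: False, r: False}
  {w: True, q: False, u: False, r: False}
  {r: True, w: True, u: True, q: True}
  {r: True, w: True, u: True, q: False}
  {r: True, w: True, u: False, q: True}
  {r: True, w: True, u: False, q: False}
  {u: True, q: True, w: False, r: False}
  {u: True, w: False, q: False, r: False}
  {q: True, w: False, u: False, r: False}


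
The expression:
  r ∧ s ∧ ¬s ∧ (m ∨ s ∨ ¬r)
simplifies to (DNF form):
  False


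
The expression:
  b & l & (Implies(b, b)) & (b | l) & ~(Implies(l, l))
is never true.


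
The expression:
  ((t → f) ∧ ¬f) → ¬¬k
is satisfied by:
  {k: True, t: True, f: True}
  {k: True, t: True, f: False}
  {k: True, f: True, t: False}
  {k: True, f: False, t: False}
  {t: True, f: True, k: False}
  {t: True, f: False, k: False}
  {f: True, t: False, k: False}


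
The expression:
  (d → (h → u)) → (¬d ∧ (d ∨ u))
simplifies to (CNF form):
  (d ∨ u) ∧ (h ∨ u) ∧ (¬d ∨ ¬u)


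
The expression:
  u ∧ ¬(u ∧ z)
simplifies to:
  u ∧ ¬z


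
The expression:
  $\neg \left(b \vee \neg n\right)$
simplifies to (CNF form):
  $n \wedge \neg b$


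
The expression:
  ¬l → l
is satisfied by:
  {l: True}


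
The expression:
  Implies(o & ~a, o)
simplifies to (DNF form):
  True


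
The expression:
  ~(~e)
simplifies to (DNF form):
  e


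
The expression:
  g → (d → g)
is always true.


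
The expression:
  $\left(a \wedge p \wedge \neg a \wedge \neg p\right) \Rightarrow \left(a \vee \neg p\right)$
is always true.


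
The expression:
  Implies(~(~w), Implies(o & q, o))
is always true.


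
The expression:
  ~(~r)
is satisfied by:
  {r: True}


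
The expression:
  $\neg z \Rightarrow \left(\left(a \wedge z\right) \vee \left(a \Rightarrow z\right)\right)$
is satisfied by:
  {z: True, a: False}
  {a: False, z: False}
  {a: True, z: True}


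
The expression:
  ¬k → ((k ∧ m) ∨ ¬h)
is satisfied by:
  {k: True, h: False}
  {h: False, k: False}
  {h: True, k: True}


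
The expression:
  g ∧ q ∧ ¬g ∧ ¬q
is never true.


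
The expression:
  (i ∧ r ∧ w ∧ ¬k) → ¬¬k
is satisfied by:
  {k: True, w: False, i: False, r: False}
  {r: False, w: False, k: False, i: False}
  {r: True, k: True, w: False, i: False}
  {r: True, w: False, k: False, i: False}
  {i: True, k: True, r: False, w: False}
  {i: True, r: False, w: False, k: False}
  {i: True, r: True, k: True, w: False}
  {i: True, r: True, w: False, k: False}
  {k: True, w: True, i: False, r: False}
  {w: True, i: False, k: False, r: False}
  {r: True, w: True, k: True, i: False}
  {r: True, w: True, i: False, k: False}
  {k: True, w: True, i: True, r: False}
  {w: True, i: True, r: False, k: False}
  {r: True, w: True, i: True, k: True}


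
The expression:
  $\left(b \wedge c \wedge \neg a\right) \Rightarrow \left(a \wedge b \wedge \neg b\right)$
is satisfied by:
  {a: True, c: False, b: False}
  {c: False, b: False, a: False}
  {a: True, b: True, c: False}
  {b: True, c: False, a: False}
  {a: True, c: True, b: False}
  {c: True, a: False, b: False}
  {a: True, b: True, c: True}


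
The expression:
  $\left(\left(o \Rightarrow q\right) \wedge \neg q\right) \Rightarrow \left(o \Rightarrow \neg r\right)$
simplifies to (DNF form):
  $\text{True}$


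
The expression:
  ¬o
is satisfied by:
  {o: False}


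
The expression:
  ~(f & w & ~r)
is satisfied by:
  {r: True, w: False, f: False}
  {w: False, f: False, r: False}
  {f: True, r: True, w: False}
  {f: True, w: False, r: False}
  {r: True, w: True, f: False}
  {w: True, r: False, f: False}
  {f: True, w: True, r: True}


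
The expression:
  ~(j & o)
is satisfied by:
  {o: False, j: False}
  {j: True, o: False}
  {o: True, j: False}


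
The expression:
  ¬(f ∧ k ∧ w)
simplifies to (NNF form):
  ¬f ∨ ¬k ∨ ¬w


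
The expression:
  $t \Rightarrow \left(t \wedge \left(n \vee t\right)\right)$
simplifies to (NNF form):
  $\text{True}$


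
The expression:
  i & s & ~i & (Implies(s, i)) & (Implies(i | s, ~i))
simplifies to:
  False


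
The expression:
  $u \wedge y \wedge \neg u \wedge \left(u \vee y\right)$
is never true.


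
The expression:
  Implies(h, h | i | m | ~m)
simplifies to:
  True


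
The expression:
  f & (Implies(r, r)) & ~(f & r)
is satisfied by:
  {f: True, r: False}


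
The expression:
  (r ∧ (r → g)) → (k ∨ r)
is always true.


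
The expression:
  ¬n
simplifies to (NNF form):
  ¬n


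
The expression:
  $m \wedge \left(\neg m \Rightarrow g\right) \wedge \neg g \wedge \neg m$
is never true.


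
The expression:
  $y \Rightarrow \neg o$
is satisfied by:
  {o: False, y: False}
  {y: True, o: False}
  {o: True, y: False}


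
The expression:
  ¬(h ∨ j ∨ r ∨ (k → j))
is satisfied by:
  {k: True, r: False, h: False, j: False}


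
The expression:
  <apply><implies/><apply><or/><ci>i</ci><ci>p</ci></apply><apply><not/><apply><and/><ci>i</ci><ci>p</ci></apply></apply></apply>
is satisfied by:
  {p: False, i: False}
  {i: True, p: False}
  {p: True, i: False}


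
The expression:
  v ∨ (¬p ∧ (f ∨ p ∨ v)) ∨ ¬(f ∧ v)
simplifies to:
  True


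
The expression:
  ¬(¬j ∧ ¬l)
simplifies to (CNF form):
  j ∨ l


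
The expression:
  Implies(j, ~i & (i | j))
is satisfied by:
  {i: False, j: False}
  {j: True, i: False}
  {i: True, j: False}


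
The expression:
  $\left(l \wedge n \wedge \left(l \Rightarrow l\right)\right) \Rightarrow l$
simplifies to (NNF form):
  $\text{True}$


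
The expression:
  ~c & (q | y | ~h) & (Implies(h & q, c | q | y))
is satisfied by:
  {y: True, q: True, h: False, c: False}
  {y: True, h: False, q: False, c: False}
  {q: True, y: False, h: False, c: False}
  {y: False, h: False, q: False, c: False}
  {y: True, h: True, q: True, c: False}
  {y: True, h: True, q: False, c: False}
  {h: True, q: True, y: False, c: False}


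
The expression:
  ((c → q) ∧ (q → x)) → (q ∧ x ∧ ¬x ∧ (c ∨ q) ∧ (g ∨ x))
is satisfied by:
  {c: True, x: False, q: False}
  {q: True, c: True, x: False}
  {q: True, c: False, x: False}
  {x: True, c: True, q: False}


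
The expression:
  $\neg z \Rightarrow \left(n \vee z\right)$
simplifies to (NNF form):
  $n \vee z$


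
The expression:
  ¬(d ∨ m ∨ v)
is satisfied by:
  {d: False, v: False, m: False}


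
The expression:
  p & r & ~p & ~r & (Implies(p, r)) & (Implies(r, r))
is never true.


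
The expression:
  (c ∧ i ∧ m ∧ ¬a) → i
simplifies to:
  True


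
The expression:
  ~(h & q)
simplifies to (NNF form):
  ~h | ~q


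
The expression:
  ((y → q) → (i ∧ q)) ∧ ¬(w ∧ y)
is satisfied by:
  {i: True, q: True, w: False, y: False}
  {i: True, y: True, w: False, q: False}
  {y: True, i: False, w: False, q: False}
  {i: True, q: True, y: True, w: False}
  {i: True, q: True, w: True, y: False}


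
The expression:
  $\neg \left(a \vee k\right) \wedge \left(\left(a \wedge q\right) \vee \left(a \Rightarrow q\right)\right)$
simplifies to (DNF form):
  $\neg a \wedge \neg k$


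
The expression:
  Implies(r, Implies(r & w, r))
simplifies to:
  True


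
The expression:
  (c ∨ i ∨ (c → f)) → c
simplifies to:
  c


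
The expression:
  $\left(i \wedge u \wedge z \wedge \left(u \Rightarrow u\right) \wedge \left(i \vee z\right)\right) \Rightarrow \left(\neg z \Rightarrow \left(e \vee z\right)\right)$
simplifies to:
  $\text{True}$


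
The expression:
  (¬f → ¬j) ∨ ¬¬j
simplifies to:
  True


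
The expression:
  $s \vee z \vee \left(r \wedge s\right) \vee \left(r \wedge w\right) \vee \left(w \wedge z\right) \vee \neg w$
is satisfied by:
  {r: True, z: True, s: True, w: False}
  {r: True, z: True, w: False, s: False}
  {r: True, s: True, w: False, z: False}
  {r: True, w: False, s: False, z: False}
  {z: True, s: True, w: False, r: False}
  {z: True, w: False, s: False, r: False}
  {s: True, z: False, w: False, r: False}
  {z: False, w: False, s: False, r: False}
  {z: True, r: True, w: True, s: True}
  {z: True, r: True, w: True, s: False}
  {r: True, w: True, s: True, z: False}
  {r: True, w: True, z: False, s: False}
  {s: True, w: True, z: True, r: False}
  {w: True, z: True, r: False, s: False}
  {w: True, s: True, r: False, z: False}


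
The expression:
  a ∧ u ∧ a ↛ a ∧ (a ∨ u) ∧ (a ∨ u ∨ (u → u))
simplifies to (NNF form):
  False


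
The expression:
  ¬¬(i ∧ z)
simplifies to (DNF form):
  i ∧ z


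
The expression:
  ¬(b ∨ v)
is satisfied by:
  {v: False, b: False}


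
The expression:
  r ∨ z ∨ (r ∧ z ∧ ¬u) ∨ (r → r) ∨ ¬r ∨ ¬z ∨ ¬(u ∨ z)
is always true.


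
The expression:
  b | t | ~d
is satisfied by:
  {b: True, t: True, d: False}
  {b: True, t: False, d: False}
  {t: True, b: False, d: False}
  {b: False, t: False, d: False}
  {b: True, d: True, t: True}
  {b: True, d: True, t: False}
  {d: True, t: True, b: False}


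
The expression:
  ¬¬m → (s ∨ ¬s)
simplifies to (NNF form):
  True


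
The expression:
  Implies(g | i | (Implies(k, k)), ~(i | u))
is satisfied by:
  {u: False, i: False}


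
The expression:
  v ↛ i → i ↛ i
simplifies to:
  i ∨ ¬v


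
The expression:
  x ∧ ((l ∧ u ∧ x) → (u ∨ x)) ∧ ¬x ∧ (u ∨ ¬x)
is never true.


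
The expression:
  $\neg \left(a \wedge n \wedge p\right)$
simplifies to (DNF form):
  $\neg a \vee \neg n \vee \neg p$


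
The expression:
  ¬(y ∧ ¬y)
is always true.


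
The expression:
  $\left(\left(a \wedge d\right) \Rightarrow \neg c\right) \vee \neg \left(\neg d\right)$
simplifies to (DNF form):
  $\text{True}$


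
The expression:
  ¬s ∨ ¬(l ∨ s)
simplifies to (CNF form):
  ¬s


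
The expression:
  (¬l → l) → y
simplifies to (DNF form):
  y ∨ ¬l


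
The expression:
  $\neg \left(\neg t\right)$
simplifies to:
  $t$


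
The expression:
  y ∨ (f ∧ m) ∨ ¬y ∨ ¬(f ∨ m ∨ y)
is always true.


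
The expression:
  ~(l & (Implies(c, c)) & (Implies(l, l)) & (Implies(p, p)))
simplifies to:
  ~l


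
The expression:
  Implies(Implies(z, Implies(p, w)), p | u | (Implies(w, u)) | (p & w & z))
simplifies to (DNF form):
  p | u | ~w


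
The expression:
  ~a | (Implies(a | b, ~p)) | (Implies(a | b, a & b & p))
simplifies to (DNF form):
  b | ~a | ~p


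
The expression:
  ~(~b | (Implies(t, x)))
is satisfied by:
  {t: True, b: True, x: False}


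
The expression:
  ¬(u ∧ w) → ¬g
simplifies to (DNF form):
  (u ∧ w) ∨ ¬g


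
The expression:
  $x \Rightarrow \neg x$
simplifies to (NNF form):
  $\neg x$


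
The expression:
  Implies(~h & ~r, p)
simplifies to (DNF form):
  h | p | r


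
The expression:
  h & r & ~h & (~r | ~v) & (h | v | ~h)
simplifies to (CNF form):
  False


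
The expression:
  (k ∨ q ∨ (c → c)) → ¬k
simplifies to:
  ¬k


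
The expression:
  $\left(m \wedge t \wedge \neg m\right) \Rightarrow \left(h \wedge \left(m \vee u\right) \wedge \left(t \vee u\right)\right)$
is always true.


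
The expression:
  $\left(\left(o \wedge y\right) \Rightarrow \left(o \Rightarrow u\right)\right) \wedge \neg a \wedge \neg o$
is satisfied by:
  {o: False, a: False}


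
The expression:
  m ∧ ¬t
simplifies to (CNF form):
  m ∧ ¬t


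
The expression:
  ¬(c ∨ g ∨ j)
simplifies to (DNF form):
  ¬c ∧ ¬g ∧ ¬j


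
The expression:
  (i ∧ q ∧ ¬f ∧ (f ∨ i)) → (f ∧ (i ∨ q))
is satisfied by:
  {f: True, q: False, i: False}
  {f: False, q: False, i: False}
  {i: True, f: True, q: False}
  {i: True, f: False, q: False}
  {q: True, f: True, i: False}
  {q: True, f: False, i: False}
  {q: True, i: True, f: True}


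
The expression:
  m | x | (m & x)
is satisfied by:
  {x: True, m: True}
  {x: True, m: False}
  {m: True, x: False}


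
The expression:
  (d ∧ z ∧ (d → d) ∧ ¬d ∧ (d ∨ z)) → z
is always true.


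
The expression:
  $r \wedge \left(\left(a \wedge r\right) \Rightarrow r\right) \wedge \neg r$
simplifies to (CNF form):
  $\text{False}$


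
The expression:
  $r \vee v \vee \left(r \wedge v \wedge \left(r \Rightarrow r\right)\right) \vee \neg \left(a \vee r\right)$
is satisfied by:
  {r: True, v: True, a: False}
  {r: True, v: False, a: False}
  {v: True, r: False, a: False}
  {r: False, v: False, a: False}
  {r: True, a: True, v: True}
  {r: True, a: True, v: False}
  {a: True, v: True, r: False}


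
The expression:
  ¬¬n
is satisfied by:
  {n: True}


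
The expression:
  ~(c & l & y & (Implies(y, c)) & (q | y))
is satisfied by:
  {l: False, c: False, y: False}
  {y: True, l: False, c: False}
  {c: True, l: False, y: False}
  {y: True, c: True, l: False}
  {l: True, y: False, c: False}
  {y: True, l: True, c: False}
  {c: True, l: True, y: False}


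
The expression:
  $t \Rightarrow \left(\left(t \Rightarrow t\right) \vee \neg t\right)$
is always true.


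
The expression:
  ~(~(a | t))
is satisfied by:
  {a: True, t: True}
  {a: True, t: False}
  {t: True, a: False}


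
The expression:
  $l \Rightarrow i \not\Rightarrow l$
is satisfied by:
  {l: False}


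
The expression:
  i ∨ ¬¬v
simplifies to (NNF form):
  i ∨ v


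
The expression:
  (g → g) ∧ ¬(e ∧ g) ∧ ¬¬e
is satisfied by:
  {e: True, g: False}


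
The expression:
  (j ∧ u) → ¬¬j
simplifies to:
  True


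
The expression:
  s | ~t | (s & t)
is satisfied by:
  {s: True, t: False}
  {t: False, s: False}
  {t: True, s: True}


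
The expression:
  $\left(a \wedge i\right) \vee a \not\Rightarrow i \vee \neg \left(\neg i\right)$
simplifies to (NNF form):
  $a \vee i$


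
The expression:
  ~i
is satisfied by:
  {i: False}


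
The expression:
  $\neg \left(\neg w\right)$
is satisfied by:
  {w: True}


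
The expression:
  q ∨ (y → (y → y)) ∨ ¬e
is always true.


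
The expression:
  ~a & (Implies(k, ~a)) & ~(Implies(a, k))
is never true.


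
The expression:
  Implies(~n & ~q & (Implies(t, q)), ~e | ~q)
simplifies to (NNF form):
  True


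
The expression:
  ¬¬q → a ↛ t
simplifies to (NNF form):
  (a ∧ ¬t) ∨ ¬q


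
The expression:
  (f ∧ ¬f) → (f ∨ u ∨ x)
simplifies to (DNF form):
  True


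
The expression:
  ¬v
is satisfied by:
  {v: False}


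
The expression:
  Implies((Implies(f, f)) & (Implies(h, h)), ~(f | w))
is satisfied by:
  {w: False, f: False}


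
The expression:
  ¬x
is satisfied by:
  {x: False}


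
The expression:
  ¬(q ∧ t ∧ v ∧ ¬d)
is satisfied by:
  {d: True, v: False, t: False, q: False}
  {d: False, v: False, t: False, q: False}
  {q: True, d: True, v: False, t: False}
  {q: True, d: False, v: False, t: False}
  {d: True, t: True, q: False, v: False}
  {t: True, q: False, v: False, d: False}
  {q: True, t: True, d: True, v: False}
  {q: True, t: True, d: False, v: False}
  {d: True, v: True, q: False, t: False}
  {v: True, q: False, t: False, d: False}
  {d: True, q: True, v: True, t: False}
  {q: True, v: True, d: False, t: False}
  {d: True, t: True, v: True, q: False}
  {t: True, v: True, q: False, d: False}
  {q: True, t: True, v: True, d: True}


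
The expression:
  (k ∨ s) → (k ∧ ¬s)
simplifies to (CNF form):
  ¬s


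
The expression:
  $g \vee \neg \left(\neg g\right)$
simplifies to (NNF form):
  $g$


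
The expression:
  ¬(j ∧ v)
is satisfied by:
  {v: False, j: False}
  {j: True, v: False}
  {v: True, j: False}


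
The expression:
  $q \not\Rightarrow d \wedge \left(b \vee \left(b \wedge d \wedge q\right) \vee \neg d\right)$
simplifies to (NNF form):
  $q \wedge \neg d$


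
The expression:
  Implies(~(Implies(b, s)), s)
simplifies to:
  s | ~b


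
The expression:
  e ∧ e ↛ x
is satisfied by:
  {e: True, x: False}


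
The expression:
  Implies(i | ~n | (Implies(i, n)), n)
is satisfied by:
  {n: True}


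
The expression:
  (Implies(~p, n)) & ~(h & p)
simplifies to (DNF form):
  (n & ~p) | (p & ~h)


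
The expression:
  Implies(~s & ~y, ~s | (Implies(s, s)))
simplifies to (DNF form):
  True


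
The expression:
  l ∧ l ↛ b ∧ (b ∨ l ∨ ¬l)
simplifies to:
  l ∧ ¬b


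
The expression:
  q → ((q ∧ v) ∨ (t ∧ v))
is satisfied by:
  {v: True, q: False}
  {q: False, v: False}
  {q: True, v: True}


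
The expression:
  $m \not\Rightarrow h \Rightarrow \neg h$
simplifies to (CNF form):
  $\text{True}$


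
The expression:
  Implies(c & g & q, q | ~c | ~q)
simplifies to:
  True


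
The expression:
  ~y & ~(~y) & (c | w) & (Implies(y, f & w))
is never true.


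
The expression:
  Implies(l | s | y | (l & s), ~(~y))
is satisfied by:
  {y: True, s: False, l: False}
  {y: True, l: True, s: False}
  {y: True, s: True, l: False}
  {y: True, l: True, s: True}
  {l: False, s: False, y: False}


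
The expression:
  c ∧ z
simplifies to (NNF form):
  c ∧ z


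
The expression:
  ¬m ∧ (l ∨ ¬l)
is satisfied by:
  {m: False}


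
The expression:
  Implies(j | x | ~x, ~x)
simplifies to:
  ~x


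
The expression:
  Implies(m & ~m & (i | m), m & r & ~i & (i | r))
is always true.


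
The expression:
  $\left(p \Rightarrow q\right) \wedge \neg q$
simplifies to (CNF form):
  $\neg p \wedge \neg q$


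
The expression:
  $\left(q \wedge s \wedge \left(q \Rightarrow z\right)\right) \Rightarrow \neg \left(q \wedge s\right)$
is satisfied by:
  {s: False, q: False, z: False}
  {z: True, s: False, q: False}
  {q: True, s: False, z: False}
  {z: True, q: True, s: False}
  {s: True, z: False, q: False}
  {z: True, s: True, q: False}
  {q: True, s: True, z: False}


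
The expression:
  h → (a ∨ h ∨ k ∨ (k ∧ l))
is always true.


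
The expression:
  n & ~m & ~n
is never true.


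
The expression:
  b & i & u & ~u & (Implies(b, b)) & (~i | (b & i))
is never true.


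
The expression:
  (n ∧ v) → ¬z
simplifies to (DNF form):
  ¬n ∨ ¬v ∨ ¬z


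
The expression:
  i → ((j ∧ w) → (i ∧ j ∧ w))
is always true.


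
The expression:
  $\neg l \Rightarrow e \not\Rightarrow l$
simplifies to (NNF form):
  $e \vee l$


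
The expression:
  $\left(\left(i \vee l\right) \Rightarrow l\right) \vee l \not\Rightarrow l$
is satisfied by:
  {l: True, i: False}
  {i: False, l: False}
  {i: True, l: True}


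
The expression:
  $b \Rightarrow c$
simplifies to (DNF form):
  $c \vee \neg b$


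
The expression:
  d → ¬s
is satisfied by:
  {s: False, d: False}
  {d: True, s: False}
  {s: True, d: False}


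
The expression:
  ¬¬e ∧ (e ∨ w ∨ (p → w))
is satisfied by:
  {e: True}


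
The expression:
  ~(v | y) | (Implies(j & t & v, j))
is always true.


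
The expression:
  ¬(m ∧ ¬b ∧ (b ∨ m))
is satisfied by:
  {b: True, m: False}
  {m: False, b: False}
  {m: True, b: True}


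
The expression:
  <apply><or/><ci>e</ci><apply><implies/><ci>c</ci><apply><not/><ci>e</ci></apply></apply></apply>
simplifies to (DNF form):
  <true/>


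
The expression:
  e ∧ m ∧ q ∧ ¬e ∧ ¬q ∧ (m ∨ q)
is never true.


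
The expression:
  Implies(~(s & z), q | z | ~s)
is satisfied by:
  {q: True, z: True, s: False}
  {q: True, s: False, z: False}
  {z: True, s: False, q: False}
  {z: False, s: False, q: False}
  {q: True, z: True, s: True}
  {q: True, s: True, z: False}
  {z: True, s: True, q: False}


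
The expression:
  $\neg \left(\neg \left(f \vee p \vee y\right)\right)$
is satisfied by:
  {y: True, p: True, f: True}
  {y: True, p: True, f: False}
  {y: True, f: True, p: False}
  {y: True, f: False, p: False}
  {p: True, f: True, y: False}
  {p: True, f: False, y: False}
  {f: True, p: False, y: False}


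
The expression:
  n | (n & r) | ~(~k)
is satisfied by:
  {n: True, k: True}
  {n: True, k: False}
  {k: True, n: False}


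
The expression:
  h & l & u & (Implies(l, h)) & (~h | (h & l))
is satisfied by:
  {h: True, u: True, l: True}


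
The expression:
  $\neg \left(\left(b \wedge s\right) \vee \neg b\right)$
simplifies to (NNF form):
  $b \wedge \neg s$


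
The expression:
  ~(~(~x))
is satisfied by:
  {x: False}


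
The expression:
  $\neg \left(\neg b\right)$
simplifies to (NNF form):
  $b$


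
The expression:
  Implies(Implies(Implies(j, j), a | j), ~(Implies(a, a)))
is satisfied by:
  {j: False, a: False}


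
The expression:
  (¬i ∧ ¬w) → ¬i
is always true.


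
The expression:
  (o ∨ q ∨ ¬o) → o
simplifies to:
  o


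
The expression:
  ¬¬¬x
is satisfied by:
  {x: False}


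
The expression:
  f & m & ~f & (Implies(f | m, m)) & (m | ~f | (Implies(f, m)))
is never true.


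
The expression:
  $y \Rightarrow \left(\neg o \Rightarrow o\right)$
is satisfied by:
  {o: True, y: False}
  {y: False, o: False}
  {y: True, o: True}


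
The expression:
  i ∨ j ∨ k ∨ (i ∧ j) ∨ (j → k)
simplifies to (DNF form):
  True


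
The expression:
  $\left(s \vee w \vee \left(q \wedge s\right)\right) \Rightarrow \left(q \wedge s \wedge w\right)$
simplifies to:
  $\left(q \vee \neg w\right) \wedge \left(s \vee \neg w\right) \wedge \left(w \vee \neg s\right)$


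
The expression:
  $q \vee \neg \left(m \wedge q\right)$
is always true.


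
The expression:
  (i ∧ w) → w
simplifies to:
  True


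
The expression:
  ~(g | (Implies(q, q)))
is never true.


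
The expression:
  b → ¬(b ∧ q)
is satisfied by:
  {q: False, b: False}
  {b: True, q: False}
  {q: True, b: False}


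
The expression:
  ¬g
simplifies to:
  ¬g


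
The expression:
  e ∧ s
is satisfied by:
  {e: True, s: True}


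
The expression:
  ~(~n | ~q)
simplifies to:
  n & q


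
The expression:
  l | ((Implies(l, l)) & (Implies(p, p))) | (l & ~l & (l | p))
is always true.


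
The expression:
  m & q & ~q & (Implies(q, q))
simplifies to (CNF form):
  False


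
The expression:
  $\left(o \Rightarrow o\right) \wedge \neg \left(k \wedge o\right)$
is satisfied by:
  {k: False, o: False}
  {o: True, k: False}
  {k: True, o: False}


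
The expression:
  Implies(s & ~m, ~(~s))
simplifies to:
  True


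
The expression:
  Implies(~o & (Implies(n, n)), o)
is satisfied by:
  {o: True}


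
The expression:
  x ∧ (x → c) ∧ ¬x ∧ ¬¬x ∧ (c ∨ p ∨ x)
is never true.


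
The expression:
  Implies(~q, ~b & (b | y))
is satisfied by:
  {y: True, q: True, b: False}
  {q: True, b: False, y: False}
  {y: True, q: True, b: True}
  {q: True, b: True, y: False}
  {y: True, b: False, q: False}


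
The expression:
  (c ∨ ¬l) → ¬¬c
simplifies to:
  c ∨ l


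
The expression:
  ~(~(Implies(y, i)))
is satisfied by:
  {i: True, y: False}
  {y: False, i: False}
  {y: True, i: True}


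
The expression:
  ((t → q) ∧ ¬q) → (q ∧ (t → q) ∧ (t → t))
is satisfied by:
  {t: True, q: True}
  {t: True, q: False}
  {q: True, t: False}


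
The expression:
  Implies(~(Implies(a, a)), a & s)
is always true.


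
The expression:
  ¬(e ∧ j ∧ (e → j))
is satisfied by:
  {e: False, j: False}
  {j: True, e: False}
  {e: True, j: False}


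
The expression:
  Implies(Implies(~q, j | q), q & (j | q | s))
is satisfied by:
  {q: True, j: False}
  {j: False, q: False}
  {j: True, q: True}


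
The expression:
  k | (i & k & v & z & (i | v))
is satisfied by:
  {k: True}


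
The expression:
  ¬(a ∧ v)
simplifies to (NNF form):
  ¬a ∨ ¬v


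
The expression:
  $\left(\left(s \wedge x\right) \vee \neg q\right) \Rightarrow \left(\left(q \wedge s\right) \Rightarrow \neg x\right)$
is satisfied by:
  {s: False, q: False, x: False}
  {x: True, s: False, q: False}
  {q: True, s: False, x: False}
  {x: True, q: True, s: False}
  {s: True, x: False, q: False}
  {x: True, s: True, q: False}
  {q: True, s: True, x: False}


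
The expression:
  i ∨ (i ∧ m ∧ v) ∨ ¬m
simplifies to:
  i ∨ ¬m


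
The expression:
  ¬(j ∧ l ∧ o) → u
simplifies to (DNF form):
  u ∨ (j ∧ l ∧ o)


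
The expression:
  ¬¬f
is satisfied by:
  {f: True}


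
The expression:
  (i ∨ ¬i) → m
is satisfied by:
  {m: True}


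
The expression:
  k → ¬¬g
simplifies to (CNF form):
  g ∨ ¬k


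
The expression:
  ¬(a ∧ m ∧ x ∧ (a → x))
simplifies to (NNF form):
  ¬a ∨ ¬m ∨ ¬x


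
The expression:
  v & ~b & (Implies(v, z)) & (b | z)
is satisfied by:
  {z: True, v: True, b: False}


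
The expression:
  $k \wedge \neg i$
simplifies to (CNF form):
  $k \wedge \neg i$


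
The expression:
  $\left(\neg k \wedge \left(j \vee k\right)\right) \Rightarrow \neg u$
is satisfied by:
  {k: True, u: False, j: False}
  {u: False, j: False, k: False}
  {j: True, k: True, u: False}
  {j: True, u: False, k: False}
  {k: True, u: True, j: False}
  {u: True, k: False, j: False}
  {j: True, u: True, k: True}


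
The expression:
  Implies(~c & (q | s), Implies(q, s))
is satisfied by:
  {c: True, s: True, q: False}
  {c: True, s: False, q: False}
  {s: True, c: False, q: False}
  {c: False, s: False, q: False}
  {c: True, q: True, s: True}
  {c: True, q: True, s: False}
  {q: True, s: True, c: False}


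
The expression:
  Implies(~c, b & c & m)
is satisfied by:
  {c: True}


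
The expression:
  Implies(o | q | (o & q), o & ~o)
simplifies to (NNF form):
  ~o & ~q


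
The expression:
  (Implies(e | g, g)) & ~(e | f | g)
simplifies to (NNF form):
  ~e & ~f & ~g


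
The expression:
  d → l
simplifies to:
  l ∨ ¬d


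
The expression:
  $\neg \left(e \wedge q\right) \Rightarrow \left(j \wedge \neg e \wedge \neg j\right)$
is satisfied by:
  {e: True, q: True}


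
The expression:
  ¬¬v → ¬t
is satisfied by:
  {v: False, t: False}
  {t: True, v: False}
  {v: True, t: False}


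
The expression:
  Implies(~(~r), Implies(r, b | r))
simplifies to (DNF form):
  True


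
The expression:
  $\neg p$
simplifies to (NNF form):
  $\neg p$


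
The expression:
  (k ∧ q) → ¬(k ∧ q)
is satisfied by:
  {k: False, q: False}
  {q: True, k: False}
  {k: True, q: False}


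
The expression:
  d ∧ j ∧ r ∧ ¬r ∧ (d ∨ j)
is never true.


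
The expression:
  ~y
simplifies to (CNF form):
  ~y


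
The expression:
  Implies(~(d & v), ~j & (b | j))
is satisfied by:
  {d: True, b: True, v: True, j: False}
  {d: True, b: True, v: False, j: False}
  {d: True, v: True, b: False, j: False}
  {b: True, v: True, d: False, j: False}
  {b: True, d: False, v: False, j: False}
  {j: True, d: True, b: True, v: True}
  {j: True, d: True, v: True, b: False}


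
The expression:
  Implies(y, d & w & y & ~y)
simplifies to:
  ~y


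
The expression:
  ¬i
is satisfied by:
  {i: False}


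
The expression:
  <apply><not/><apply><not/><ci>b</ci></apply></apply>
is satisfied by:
  {b: True}


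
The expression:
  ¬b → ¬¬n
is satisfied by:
  {n: True, b: True}
  {n: True, b: False}
  {b: True, n: False}


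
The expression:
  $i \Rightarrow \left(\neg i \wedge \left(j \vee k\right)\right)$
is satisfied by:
  {i: False}


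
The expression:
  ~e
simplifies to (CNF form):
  ~e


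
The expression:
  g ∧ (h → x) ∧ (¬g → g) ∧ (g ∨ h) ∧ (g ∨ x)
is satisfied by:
  {x: True, g: True, h: False}
  {g: True, h: False, x: False}
  {x: True, h: True, g: True}


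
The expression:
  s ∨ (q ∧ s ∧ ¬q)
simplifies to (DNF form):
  s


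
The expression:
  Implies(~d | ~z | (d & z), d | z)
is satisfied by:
  {d: True, z: True}
  {d: True, z: False}
  {z: True, d: False}


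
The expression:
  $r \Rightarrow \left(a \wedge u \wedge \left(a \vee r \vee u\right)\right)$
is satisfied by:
  {a: True, u: True, r: False}
  {a: True, u: False, r: False}
  {u: True, a: False, r: False}
  {a: False, u: False, r: False}
  {r: True, a: True, u: True}


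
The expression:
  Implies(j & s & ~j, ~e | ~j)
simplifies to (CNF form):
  True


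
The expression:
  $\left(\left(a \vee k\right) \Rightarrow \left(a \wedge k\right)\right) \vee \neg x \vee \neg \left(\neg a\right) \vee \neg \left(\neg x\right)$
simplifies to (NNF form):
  $\text{True}$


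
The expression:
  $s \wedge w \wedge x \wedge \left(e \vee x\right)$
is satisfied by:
  {w: True, x: True, s: True}


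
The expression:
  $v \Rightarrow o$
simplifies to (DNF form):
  $o \vee \neg v$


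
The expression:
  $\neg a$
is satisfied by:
  {a: False}


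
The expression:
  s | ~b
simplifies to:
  s | ~b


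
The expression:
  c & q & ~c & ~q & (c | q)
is never true.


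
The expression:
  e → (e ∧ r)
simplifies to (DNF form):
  r ∨ ¬e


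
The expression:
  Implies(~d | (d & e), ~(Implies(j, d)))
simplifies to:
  (d & ~e) | (j & ~d)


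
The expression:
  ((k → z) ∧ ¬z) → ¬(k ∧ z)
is always true.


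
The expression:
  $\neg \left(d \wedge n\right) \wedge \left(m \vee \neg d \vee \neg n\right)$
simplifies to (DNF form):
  $\neg d \vee \neg n$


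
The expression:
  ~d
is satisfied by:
  {d: False}


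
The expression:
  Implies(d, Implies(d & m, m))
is always true.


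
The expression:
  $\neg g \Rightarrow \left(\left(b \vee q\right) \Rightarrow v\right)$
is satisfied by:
  {v: True, g: True, b: False, q: False}
  {v: True, q: True, g: True, b: False}
  {v: True, g: True, b: True, q: False}
  {v: True, q: True, g: True, b: True}
  {v: True, b: False, g: False, q: False}
  {v: True, q: True, b: False, g: False}
  {v: True, b: True, g: False, q: False}
  {v: True, q: True, b: True, g: False}
  {g: True, q: False, b: False, v: False}
  {q: True, g: True, b: False, v: False}
  {g: True, b: True, q: False, v: False}
  {q: True, g: True, b: True, v: False}
  {q: False, b: False, g: False, v: False}


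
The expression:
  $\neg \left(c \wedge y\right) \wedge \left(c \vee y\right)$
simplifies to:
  $\left(c \wedge \neg y\right) \vee \left(y \wedge \neg c\right)$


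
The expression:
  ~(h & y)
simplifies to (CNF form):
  ~h | ~y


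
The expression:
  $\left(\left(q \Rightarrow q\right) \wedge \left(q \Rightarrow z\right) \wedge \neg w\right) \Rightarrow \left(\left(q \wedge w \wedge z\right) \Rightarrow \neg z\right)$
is always true.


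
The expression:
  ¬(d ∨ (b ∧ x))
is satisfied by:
  {x: False, d: False, b: False}
  {b: True, x: False, d: False}
  {x: True, b: False, d: False}


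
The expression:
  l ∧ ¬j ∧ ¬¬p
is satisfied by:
  {p: True, l: True, j: False}


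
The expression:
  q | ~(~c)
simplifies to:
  c | q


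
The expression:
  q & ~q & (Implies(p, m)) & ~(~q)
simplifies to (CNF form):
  False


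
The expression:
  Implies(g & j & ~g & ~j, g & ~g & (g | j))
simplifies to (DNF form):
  True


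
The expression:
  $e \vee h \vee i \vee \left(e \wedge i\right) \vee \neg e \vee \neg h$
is always true.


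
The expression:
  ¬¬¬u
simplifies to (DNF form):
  ¬u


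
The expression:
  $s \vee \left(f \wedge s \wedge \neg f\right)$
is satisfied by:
  {s: True}


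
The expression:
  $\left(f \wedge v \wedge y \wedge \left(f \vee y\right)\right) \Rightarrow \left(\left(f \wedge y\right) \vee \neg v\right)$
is always true.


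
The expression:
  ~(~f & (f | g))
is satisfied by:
  {f: True, g: False}
  {g: False, f: False}
  {g: True, f: True}


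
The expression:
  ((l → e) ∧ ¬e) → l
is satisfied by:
  {l: True, e: True}
  {l: True, e: False}
  {e: True, l: False}


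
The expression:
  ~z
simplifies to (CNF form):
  ~z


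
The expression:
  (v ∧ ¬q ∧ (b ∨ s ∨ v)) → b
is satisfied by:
  {b: True, q: True, v: False}
  {b: True, v: False, q: False}
  {q: True, v: False, b: False}
  {q: False, v: False, b: False}
  {b: True, q: True, v: True}
  {b: True, v: True, q: False}
  {q: True, v: True, b: False}


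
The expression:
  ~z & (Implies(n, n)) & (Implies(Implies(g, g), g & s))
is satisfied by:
  {s: True, g: True, z: False}


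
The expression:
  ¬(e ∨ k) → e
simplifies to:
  e ∨ k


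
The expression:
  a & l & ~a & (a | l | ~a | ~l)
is never true.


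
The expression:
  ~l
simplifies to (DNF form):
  ~l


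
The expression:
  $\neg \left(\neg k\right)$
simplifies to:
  $k$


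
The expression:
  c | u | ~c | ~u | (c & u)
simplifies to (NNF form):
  True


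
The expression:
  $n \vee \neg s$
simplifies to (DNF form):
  $n \vee \neg s$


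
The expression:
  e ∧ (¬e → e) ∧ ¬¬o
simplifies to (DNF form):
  e ∧ o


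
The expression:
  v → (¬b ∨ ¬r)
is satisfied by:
  {v: False, b: False, r: False}
  {r: True, v: False, b: False}
  {b: True, v: False, r: False}
  {r: True, b: True, v: False}
  {v: True, r: False, b: False}
  {r: True, v: True, b: False}
  {b: True, v: True, r: False}


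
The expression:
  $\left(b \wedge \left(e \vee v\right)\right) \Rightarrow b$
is always true.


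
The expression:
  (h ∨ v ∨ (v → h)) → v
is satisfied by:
  {v: True}


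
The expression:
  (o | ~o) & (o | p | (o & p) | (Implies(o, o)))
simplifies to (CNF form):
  True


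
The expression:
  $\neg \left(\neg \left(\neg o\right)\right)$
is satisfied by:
  {o: False}


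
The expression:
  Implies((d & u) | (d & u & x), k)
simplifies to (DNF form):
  k | ~d | ~u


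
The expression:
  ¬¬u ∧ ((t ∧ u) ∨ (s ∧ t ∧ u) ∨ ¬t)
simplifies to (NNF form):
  u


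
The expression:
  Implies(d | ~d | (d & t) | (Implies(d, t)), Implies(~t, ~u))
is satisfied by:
  {t: True, u: False}
  {u: False, t: False}
  {u: True, t: True}


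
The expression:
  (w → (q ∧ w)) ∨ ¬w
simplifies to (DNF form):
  q ∨ ¬w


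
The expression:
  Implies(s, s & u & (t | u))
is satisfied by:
  {u: True, s: False}
  {s: False, u: False}
  {s: True, u: True}


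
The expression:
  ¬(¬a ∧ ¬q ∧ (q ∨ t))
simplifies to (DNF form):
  a ∨ q ∨ ¬t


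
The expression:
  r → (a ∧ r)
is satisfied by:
  {a: True, r: False}
  {r: False, a: False}
  {r: True, a: True}


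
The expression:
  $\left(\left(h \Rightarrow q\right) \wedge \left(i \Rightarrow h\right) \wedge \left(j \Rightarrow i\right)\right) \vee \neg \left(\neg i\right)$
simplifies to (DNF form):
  $i \vee \left(q \wedge \neg j\right) \vee \left(\neg h \wedge \neg j\right)$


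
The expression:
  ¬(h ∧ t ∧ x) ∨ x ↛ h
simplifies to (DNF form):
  ¬h ∨ ¬t ∨ ¬x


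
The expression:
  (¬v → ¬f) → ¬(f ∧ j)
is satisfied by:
  {v: False, j: False, f: False}
  {f: True, v: False, j: False}
  {j: True, v: False, f: False}
  {f: True, j: True, v: False}
  {v: True, f: False, j: False}
  {f: True, v: True, j: False}
  {j: True, v: True, f: False}


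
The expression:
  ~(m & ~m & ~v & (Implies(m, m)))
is always true.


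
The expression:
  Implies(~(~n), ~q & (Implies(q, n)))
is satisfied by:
  {q: False, n: False}
  {n: True, q: False}
  {q: True, n: False}


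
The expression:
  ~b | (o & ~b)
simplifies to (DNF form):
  ~b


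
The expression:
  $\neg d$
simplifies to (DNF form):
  $\neg d$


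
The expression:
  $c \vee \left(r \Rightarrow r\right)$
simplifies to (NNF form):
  $\text{True}$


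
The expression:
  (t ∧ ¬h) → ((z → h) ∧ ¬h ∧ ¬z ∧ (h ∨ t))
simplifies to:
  h ∨ ¬t ∨ ¬z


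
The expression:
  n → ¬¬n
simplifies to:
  True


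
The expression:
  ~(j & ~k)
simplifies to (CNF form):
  k | ~j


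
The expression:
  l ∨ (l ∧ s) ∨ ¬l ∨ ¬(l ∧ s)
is always true.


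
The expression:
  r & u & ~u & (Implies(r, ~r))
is never true.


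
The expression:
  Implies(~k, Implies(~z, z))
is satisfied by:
  {k: True, z: True}
  {k: True, z: False}
  {z: True, k: False}


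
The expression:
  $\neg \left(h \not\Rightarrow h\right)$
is always true.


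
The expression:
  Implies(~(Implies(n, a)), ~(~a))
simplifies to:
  a | ~n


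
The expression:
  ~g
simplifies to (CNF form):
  ~g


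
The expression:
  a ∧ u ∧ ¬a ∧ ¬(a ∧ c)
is never true.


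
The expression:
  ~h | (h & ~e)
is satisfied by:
  {h: False, e: False}
  {e: True, h: False}
  {h: True, e: False}


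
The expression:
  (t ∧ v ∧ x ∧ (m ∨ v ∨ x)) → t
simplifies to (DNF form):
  True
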